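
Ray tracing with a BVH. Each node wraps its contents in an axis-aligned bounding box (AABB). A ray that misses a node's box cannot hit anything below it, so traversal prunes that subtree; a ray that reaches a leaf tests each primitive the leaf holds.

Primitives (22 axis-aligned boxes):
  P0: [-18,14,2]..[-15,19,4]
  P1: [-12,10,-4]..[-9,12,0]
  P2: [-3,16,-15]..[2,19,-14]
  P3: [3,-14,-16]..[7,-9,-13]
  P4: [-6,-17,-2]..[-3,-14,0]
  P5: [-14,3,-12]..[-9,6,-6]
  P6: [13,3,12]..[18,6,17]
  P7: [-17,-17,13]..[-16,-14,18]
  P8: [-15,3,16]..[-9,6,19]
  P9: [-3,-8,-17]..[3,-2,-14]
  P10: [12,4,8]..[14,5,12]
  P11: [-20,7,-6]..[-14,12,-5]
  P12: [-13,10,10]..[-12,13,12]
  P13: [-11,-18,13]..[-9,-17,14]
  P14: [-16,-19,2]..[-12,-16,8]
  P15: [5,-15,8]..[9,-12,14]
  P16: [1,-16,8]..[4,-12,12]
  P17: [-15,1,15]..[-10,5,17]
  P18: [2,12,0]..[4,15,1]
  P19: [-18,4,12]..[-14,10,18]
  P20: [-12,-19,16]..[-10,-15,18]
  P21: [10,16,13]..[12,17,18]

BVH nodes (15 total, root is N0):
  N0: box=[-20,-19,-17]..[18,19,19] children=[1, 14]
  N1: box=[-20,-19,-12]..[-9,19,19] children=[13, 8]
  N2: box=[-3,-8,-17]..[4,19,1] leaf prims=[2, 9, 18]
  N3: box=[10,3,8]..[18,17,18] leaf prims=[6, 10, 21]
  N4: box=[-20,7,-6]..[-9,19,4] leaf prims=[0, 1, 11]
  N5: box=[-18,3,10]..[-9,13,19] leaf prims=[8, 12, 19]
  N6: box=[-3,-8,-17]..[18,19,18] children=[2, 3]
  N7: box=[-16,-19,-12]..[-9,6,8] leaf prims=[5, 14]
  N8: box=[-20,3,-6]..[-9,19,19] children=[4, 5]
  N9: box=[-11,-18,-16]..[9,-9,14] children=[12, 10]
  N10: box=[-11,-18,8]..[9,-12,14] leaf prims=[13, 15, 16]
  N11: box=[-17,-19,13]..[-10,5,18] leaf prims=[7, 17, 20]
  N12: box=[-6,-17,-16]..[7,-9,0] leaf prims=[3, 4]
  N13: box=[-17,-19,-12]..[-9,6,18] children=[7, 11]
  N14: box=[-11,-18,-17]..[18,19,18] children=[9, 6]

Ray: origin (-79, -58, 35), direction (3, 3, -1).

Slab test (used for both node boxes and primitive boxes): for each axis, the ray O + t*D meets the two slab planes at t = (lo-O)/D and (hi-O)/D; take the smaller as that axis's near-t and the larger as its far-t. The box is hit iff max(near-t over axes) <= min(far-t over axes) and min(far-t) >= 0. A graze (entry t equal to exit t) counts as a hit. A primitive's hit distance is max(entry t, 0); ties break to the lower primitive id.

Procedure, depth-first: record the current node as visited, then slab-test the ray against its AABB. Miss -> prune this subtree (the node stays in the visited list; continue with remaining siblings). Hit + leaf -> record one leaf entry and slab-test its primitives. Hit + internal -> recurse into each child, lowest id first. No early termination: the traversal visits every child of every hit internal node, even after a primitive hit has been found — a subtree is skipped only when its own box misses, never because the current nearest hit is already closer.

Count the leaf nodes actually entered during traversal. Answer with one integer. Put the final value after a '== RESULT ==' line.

Walk:
N0 x:[59/3,97/3] y:[13,77/3] z:[16,52] -> hit [59/3,77/3], descend [1, 14]
  N1 x:[59/3,70/3] y:[13,77/3] z:[16,47] -> hit [59/3,70/3], descend [8, 13]
    N8 x:[59/3,70/3] y:[61/3,77/3] z:[16,41] -> hit [61/3,70/3], descend [4, 5]
      N4 x:[59/3,70/3] y:[65/3,77/3] z:[31,41] -> miss, prune
      N5 x:[61/3,70/3] y:[61/3,71/3] z:[16,25] -> hit [61/3,70/3] leaf, test {P8(miss), P12(miss), P19@t=62/3}
    N13 x:[62/3,70/3] y:[13,64/3] z:[17,47] -> hit [62/3,64/3], descend [7, 11]
      N7 x:[21,70/3] y:[13,64/3] z:[27,47] -> miss, prune
      N11 x:[62/3,23] y:[13,21] z:[17,22] -> hit [62/3,21] leaf, test {P7(miss), P17(miss), P20(miss)}
  N14 x:[68/3,97/3] y:[40/3,77/3] z:[17,52] -> hit [68/3,77/3], descend [6, 9]
    N6 x:[76/3,97/3] y:[50/3,77/3] z:[17,52] -> hit [76/3,77/3], descend [2, 3]
      N2 x:[76/3,83/3] y:[50/3,77/3] z:[34,52] -> miss, prune
      N3 x:[89/3,97/3] y:[61/3,25] z:[17,27] -> miss, prune
    N9 x:[68/3,88/3] y:[40/3,49/3] z:[21,51] -> miss, prune

Visited [0, 1, 8, 4, 5, 13, 7, 11, 14, 6, 2, 3, 9]. Tests: 13 box, 2 leaf. Nearest: P19.

== RESULT ==
2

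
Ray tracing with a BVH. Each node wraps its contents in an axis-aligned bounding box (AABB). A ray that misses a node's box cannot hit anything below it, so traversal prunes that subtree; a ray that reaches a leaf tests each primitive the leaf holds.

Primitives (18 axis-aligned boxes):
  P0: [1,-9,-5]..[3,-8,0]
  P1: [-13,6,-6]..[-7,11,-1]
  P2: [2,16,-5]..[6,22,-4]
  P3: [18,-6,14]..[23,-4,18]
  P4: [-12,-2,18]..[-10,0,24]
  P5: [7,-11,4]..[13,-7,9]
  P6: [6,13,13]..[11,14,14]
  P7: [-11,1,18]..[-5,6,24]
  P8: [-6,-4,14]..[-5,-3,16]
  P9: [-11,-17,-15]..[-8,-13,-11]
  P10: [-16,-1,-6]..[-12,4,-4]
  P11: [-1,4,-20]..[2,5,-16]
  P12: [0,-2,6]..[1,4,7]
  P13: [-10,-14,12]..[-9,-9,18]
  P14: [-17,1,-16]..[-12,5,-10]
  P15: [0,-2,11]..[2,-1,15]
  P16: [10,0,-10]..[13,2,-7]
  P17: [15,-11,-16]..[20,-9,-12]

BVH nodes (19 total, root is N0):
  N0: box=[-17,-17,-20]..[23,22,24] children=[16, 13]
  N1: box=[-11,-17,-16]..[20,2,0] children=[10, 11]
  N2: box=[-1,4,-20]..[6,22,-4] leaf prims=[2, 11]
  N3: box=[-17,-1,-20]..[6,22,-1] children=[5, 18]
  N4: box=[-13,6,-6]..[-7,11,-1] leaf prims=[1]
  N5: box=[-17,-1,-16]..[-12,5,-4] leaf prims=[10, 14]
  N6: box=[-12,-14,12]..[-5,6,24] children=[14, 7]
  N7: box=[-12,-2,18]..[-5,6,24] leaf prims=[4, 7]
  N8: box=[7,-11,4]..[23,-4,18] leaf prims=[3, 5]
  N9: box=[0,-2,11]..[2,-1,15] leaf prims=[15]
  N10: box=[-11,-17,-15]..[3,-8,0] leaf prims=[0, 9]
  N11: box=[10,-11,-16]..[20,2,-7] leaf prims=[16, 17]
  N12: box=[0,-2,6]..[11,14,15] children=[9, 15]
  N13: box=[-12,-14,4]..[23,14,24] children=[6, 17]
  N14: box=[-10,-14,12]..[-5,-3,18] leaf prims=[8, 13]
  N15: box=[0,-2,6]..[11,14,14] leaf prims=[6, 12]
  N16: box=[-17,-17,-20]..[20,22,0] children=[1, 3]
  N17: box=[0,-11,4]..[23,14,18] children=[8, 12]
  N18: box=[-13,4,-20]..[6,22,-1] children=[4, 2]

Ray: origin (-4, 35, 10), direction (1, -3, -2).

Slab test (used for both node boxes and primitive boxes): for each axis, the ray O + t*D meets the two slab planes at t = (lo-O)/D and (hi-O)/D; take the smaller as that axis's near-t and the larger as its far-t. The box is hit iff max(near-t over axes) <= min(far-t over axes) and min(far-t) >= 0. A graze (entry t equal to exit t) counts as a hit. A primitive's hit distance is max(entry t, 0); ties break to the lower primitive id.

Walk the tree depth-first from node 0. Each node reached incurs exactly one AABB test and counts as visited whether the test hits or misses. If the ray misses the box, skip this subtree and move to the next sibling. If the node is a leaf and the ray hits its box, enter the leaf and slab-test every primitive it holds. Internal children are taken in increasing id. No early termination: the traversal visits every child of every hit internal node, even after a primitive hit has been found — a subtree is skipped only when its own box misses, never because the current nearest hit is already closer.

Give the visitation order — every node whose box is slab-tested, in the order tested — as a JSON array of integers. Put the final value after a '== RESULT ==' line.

Walk:
N0 x:[-13,27] y:[13/3,52/3] z:[-7,15] -> hit [13/3,15], descend [13, 16]
  N13 x:[-8,27] y:[7,49/3] z:[-7,3] -> miss, prune
  N16 x:[-13,24] y:[13/3,52/3] z:[5,15] -> hit [5,15], descend [1, 3]
    N1 x:[-7,24] y:[11,52/3] z:[5,13] -> hit [11,13], descend [10, 11]
      N10 x:[-7,7] y:[43/3,52/3] z:[5,25/2] -> miss, prune
      N11 x:[14,24] y:[11,46/3] z:[17/2,13] -> miss, prune
    N3 x:[-13,10] y:[13/3,12] z:[11/2,15] -> hit [11/2,10], descend [5, 18]
      N5 x:[-13,-8] y:[10,12] z:[7,13] -> miss, prune
      N18 x:[-9,10] y:[13/3,31/3] z:[11/2,15] -> hit [11/2,10], descend [2, 4]
        N2 x:[3,10] y:[13/3,31/3] z:[7,15] -> hit [7,10] leaf, test {P2(miss), P11(miss)}
        N4 x:[-9,-3] y:[8,29/3] z:[11/2,8] -> miss, prune

order=[0, 13, 16, 1, 10, 11, 3, 5, 18, 2, 4]  |boxes|=11  |leaves|=1  hit=miss

== RESULT ==
[0, 13, 16, 1, 10, 11, 3, 5, 18, 2, 4]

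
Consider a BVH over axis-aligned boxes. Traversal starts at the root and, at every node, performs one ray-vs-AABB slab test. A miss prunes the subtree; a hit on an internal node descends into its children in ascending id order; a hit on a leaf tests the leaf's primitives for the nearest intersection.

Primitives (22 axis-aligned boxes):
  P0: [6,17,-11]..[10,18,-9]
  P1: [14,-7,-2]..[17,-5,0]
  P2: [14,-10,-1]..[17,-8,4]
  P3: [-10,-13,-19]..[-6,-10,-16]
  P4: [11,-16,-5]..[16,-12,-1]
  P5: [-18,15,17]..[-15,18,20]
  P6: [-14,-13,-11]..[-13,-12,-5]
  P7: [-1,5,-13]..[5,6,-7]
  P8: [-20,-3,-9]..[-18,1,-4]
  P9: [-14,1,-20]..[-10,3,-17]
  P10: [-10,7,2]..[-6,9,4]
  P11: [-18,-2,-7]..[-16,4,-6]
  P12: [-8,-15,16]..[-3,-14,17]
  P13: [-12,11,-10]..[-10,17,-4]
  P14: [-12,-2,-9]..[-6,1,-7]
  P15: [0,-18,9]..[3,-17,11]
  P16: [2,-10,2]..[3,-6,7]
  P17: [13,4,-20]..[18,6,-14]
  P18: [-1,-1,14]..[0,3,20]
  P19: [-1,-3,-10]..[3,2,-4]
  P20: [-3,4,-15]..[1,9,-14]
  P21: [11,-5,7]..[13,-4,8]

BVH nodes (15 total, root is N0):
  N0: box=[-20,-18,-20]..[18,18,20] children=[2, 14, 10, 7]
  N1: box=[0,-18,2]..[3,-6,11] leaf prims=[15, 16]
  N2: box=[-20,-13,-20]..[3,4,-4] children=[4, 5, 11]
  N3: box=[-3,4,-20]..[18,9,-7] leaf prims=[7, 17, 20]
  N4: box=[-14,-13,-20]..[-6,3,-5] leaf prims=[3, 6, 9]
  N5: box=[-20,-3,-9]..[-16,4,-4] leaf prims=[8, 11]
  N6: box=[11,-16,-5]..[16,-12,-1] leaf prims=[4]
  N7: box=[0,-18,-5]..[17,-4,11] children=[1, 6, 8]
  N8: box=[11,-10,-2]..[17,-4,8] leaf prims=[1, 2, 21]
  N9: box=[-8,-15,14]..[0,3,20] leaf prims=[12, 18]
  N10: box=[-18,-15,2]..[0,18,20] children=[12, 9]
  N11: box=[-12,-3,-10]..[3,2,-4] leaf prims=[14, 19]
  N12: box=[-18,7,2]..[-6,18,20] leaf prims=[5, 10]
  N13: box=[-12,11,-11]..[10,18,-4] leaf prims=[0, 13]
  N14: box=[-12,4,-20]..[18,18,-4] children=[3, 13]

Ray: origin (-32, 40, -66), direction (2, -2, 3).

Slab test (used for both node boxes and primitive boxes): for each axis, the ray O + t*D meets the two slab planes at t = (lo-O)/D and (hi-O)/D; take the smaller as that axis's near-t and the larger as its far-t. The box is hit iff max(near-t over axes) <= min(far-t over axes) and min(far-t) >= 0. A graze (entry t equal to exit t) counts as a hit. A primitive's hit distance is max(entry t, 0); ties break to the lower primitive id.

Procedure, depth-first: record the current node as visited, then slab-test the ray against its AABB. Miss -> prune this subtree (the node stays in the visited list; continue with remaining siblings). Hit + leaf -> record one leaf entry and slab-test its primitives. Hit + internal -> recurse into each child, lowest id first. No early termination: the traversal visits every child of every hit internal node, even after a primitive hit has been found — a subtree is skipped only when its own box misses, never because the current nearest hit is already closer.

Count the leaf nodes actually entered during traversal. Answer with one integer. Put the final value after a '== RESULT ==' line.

Walk:
N0 x:[6,25] y:[11,29] z:[46/3,86/3] -> hit [46/3,25], descend [2, 7, 10, 14]
  N2 x:[6,35/2] y:[18,53/2] z:[46/3,62/3] -> miss, prune
  N7 x:[16,49/2] y:[22,29] z:[61/3,77/3] -> hit [22,49/2], descend [1, 6, 8]
    N1 x:[16,35/2] y:[23,29] z:[68/3,77/3] -> miss, prune
    N6 x:[43/2,24] y:[26,28] z:[61/3,65/3] -> miss, prune
    N8 x:[43/2,49/2] y:[22,25] z:[64/3,74/3] -> hit [22,49/2] leaf, test {P1(miss), P2(miss), P21(miss)}
  N10 x:[7,16] y:[11,55/2] z:[68/3,86/3] -> miss, prune
  N14 x:[10,25] y:[11,18] z:[46/3,62/3] -> hit [46/3,18], descend [3, 13]
    N3 x:[29/2,25] y:[31/2,18] z:[46/3,59/3] -> hit [31/2,18] leaf, test {P7(miss), P17(miss), P20(miss)}
    N13 x:[10,21] y:[11,29/2] z:[55/3,62/3] -> miss, prune

Summary -> nodes [0, 2, 7, 1, 6, 8, 10, 14, 3, 13]; box-tests=10; leaf-entries=2; first=miss

== RESULT ==
2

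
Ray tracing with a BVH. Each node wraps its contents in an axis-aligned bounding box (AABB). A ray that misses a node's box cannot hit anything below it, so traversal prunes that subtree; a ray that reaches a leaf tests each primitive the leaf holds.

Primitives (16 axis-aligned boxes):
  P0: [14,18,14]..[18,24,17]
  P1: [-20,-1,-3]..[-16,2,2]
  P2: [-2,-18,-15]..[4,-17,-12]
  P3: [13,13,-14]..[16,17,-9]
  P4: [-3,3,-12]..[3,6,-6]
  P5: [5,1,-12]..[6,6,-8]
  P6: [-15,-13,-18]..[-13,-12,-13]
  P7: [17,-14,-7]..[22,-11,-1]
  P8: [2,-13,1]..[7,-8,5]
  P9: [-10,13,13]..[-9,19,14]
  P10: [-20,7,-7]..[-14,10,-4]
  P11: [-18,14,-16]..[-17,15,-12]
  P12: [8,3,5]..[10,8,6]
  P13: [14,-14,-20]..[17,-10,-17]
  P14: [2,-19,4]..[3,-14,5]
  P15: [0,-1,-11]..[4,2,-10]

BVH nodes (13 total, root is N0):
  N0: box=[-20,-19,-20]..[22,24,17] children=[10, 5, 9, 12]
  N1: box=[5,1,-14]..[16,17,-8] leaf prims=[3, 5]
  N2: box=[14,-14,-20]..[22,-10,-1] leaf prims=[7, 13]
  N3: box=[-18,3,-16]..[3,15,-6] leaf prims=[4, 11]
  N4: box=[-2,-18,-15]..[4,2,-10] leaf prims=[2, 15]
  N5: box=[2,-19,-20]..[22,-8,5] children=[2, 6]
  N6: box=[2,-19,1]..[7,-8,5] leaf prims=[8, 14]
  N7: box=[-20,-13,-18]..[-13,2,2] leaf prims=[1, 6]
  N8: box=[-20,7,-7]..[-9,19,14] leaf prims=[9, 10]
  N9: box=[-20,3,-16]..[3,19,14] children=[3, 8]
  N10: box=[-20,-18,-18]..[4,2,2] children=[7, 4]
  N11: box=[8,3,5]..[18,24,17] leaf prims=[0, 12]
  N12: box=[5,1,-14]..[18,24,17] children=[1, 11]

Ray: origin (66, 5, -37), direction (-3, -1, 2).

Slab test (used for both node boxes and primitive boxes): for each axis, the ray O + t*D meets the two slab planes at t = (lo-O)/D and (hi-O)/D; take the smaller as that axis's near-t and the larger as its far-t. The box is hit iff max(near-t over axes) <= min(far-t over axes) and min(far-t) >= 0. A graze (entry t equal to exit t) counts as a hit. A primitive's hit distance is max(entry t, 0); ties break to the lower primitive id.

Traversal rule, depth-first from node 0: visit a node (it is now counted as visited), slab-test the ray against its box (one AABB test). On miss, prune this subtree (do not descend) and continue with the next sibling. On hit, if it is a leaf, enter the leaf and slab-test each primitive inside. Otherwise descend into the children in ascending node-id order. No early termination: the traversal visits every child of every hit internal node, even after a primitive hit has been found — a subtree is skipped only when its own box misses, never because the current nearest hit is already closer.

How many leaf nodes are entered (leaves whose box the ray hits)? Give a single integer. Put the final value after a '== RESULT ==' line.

Traverse from the root:
N0 x:[44/3,86/3] y:[-19,24] z:[17/2,27] -> hit [44/3,24], descend [5, 9, 10, 12]
  N5 x:[44/3,64/3] y:[13,24] z:[17/2,21] -> hit [44/3,21], descend [2, 6]
    N2 x:[44/3,52/3] y:[15,19] z:[17/2,18] -> hit [15,52/3] leaf, test {P7@t=16, P13(miss)}
    N6 x:[59/3,64/3] y:[13,24] z:[19,21] -> hit [59/3,21] leaf, test {P8(miss), P14@t=21}
  N9 x:[21,86/3] y:[-14,2] z:[21/2,51/2] -> miss, prune
  N10 x:[62/3,86/3] y:[3,23] z:[19/2,39/2] -> miss, prune
  N12 x:[16,61/3] y:[-19,4] z:[23/2,27] -> miss, prune

Summary -> nodes [0, 5, 2, 6, 9, 10, 12]; box-tests=7; leaf-entries=2; first=P7

== RESULT ==
2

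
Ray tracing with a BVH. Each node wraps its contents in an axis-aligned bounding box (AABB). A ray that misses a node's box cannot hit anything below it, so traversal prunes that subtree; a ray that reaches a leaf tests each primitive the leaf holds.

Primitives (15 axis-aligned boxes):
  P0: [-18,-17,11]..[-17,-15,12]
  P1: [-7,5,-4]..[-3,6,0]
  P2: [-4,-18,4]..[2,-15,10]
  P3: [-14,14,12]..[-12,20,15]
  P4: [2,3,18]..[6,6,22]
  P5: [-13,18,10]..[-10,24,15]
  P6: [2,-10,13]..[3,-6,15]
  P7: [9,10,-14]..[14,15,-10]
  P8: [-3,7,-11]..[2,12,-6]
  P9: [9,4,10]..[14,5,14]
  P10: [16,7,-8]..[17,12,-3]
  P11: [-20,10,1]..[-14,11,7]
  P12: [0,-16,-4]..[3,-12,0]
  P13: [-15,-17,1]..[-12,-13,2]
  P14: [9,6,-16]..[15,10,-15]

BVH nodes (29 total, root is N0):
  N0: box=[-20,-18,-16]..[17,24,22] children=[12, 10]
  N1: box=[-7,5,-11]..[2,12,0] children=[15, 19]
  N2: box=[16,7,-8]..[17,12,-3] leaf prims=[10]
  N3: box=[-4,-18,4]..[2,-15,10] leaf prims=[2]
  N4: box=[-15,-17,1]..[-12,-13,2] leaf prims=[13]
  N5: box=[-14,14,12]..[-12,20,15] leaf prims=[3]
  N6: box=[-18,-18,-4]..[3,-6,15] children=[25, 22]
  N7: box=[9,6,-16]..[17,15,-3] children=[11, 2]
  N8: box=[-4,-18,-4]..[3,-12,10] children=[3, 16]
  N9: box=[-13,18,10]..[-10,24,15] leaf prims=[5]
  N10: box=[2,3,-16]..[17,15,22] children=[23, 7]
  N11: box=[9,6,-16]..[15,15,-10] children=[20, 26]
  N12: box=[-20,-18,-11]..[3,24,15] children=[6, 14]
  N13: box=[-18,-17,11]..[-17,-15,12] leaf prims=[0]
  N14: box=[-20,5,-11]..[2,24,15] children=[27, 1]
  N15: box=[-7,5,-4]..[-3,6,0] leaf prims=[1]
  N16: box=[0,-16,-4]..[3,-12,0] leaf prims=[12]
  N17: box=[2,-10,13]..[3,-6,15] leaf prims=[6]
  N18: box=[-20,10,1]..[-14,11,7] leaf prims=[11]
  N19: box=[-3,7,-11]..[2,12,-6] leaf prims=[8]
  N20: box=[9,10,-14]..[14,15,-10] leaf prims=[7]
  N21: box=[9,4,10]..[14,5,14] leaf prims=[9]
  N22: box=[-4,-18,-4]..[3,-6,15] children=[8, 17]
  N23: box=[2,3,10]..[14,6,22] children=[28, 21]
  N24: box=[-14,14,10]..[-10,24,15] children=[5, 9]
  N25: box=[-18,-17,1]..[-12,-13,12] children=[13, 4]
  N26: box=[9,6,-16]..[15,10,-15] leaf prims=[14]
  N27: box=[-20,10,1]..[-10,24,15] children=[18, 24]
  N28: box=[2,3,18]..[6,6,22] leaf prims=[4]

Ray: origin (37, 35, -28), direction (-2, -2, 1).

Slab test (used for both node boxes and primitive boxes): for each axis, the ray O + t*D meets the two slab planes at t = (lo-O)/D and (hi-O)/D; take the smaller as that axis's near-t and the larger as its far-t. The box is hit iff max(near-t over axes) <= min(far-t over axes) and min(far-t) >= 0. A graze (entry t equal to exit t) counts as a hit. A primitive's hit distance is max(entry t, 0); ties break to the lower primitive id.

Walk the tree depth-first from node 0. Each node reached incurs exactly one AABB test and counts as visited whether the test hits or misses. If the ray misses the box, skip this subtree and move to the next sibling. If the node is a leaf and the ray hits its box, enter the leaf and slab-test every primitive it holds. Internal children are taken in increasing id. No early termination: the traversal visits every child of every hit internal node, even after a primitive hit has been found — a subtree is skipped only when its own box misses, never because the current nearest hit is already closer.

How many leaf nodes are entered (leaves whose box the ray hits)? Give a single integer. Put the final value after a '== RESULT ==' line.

Traverse from the root:
N0 x:[10,57/2] y:[11/2,53/2] z:[12,50] -> hit [12,53/2], descend [10, 12]
  N10 x:[10,35/2] y:[10,16] z:[12,50] -> hit [12,16], descend [7, 23]
    N7 x:[10,14] y:[10,29/2] z:[12,25] -> hit [12,14], descend [2, 11]
      N2 x:[10,21/2] y:[23/2,14] z:[20,25] -> miss, prune
      N11 x:[11,14] y:[10,29/2] z:[12,18] -> hit [12,14], descend [20, 26]
        N20 x:[23/2,14] y:[10,25/2] z:[14,18] -> miss, prune
        N26 x:[11,14] y:[25/2,29/2] z:[12,13] -> hit [25/2,13] leaf, test {P14@t=25/2}
    N23 x:[23/2,35/2] y:[29/2,16] z:[38,50] -> miss, prune
  N12 x:[17,57/2] y:[11/2,53/2] z:[17,43] -> hit [17,53/2], descend [6, 14]
    N6 x:[17,55/2] y:[41/2,53/2] z:[24,43] -> hit [24,53/2], descend [22, 25]
      N22 x:[17,41/2] y:[41/2,53/2] z:[24,43] -> miss, prune
      N25 x:[49/2,55/2] y:[24,26] z:[29,40] -> miss, prune
    N14 x:[35/2,57/2] y:[11/2,15] z:[17,43] -> miss, prune

Visited [0, 10, 7, 2, 11, 20, 26, 23, 12, 6, 22, 25, 14]. Tests: 13 box, 1 leaf. Nearest: P14.

== RESULT ==
1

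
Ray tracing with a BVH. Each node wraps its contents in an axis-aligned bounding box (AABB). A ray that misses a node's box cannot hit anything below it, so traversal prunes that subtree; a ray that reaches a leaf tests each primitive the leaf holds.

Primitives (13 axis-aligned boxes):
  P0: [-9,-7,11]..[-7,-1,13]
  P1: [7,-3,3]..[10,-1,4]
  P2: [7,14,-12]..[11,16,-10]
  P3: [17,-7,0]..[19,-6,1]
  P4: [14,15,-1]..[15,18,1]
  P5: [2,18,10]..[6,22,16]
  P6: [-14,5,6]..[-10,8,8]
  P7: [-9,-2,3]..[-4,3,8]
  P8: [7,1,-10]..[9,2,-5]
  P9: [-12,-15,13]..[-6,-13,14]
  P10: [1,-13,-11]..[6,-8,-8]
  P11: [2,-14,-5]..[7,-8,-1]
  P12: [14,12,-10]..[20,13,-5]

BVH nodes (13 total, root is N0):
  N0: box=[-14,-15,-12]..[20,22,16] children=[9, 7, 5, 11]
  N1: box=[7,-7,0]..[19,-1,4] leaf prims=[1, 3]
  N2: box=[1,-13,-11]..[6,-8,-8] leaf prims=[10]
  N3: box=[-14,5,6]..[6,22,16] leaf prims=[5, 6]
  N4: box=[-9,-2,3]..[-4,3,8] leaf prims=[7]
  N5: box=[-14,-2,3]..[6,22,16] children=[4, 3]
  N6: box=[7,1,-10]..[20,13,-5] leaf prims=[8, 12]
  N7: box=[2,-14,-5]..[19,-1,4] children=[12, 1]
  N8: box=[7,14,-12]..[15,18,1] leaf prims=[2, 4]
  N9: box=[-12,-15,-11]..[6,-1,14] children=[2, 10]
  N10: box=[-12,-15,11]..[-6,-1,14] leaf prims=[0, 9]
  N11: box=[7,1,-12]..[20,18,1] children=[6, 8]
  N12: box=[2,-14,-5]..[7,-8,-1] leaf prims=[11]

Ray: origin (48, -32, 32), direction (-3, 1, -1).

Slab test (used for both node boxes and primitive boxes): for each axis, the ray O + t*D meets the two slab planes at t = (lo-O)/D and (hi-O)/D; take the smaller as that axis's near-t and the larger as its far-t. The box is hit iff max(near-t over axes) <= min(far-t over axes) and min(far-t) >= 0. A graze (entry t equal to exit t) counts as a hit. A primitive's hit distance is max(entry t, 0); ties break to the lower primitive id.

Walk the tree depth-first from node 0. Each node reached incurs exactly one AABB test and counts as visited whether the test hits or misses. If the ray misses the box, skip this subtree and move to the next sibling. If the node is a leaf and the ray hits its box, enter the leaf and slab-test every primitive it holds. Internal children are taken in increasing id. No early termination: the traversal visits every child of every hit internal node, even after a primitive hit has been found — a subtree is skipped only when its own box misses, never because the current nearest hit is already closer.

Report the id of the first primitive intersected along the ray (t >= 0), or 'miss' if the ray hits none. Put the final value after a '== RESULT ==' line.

Trace the traversal:
N0 x:[28/3,62/3] y:[17,54] z:[16,44] -> hit [17,62/3], descend [5, 7, 9, 11]
  N5 x:[14,62/3] y:[30,54] z:[16,29] -> miss, prune
  N7 x:[29/3,46/3] y:[18,31] z:[28,37] -> miss, prune
  N9 x:[14,20] y:[17,31] z:[18,43] -> hit [18,20], descend [2, 10]
    N2 x:[14,47/3] y:[19,24] z:[40,43] -> miss, prune
    N10 x:[18,20] y:[17,31] z:[18,21] -> hit [18,20] leaf, test {P0(miss), P9@t=18}
  N11 x:[28/3,41/3] y:[33,50] z:[31,44] -> miss, prune

order=[0, 5, 7, 9, 2, 10, 11]  |boxes|=7  |leaves|=1  hit=P9

== RESULT ==
9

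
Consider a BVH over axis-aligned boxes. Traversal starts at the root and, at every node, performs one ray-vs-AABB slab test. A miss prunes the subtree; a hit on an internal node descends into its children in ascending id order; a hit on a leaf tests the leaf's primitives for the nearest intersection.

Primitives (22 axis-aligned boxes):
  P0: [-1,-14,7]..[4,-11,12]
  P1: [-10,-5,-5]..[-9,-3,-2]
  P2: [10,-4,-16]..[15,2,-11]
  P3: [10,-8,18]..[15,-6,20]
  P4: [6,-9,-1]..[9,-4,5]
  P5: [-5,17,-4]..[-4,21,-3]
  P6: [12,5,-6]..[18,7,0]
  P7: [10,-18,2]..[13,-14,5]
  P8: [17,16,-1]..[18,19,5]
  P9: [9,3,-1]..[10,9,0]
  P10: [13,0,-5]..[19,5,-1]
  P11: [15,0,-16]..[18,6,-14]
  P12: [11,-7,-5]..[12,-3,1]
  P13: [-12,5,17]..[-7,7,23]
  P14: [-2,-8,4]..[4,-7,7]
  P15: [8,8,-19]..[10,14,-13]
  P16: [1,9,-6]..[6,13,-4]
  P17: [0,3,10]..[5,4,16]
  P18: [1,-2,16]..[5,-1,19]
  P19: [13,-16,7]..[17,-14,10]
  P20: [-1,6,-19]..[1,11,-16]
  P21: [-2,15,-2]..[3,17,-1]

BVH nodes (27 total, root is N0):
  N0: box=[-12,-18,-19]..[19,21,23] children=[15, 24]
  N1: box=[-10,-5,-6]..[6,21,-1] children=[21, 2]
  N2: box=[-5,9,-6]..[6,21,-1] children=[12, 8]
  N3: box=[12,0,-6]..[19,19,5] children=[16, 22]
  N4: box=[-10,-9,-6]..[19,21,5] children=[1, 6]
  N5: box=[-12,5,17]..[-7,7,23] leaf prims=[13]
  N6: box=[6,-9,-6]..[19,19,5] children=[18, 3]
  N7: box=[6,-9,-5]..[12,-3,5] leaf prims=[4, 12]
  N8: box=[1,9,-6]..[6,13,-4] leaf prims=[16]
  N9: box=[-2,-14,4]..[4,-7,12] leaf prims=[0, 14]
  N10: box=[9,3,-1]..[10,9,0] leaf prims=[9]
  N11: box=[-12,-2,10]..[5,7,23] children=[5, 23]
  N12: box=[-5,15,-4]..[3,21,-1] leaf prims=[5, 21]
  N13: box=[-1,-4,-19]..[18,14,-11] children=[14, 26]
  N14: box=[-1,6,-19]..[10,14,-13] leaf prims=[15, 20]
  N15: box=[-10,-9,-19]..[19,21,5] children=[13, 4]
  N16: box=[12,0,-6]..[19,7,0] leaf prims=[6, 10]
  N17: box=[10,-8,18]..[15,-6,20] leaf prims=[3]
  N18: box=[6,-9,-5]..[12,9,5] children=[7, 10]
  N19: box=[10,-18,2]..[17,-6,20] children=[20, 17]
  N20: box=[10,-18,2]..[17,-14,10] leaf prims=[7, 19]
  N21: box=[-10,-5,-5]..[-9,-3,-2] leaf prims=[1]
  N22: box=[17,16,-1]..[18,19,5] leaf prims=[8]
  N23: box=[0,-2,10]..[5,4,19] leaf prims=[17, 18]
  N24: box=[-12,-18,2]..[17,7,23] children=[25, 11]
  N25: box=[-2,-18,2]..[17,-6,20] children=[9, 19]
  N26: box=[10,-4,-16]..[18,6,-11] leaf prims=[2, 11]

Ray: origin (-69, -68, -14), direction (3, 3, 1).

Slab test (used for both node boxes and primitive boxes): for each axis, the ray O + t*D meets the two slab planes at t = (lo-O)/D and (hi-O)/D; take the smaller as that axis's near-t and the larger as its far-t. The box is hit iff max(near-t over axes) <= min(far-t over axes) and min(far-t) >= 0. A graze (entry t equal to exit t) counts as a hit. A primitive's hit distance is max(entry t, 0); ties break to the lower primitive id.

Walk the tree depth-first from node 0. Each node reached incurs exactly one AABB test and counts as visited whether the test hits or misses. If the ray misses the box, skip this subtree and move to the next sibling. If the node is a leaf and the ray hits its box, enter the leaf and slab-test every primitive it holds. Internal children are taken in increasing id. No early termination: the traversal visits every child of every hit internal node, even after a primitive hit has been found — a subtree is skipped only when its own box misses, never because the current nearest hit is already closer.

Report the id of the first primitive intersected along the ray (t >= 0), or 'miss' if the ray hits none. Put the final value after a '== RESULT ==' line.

Walk:
N0 x:[19,88/3] y:[50/3,89/3] z:[-5,37] -> hit [19,88/3], descend [15, 24]
  N15 x:[59/3,88/3] y:[59/3,89/3] z:[-5,19] -> miss, prune
  N24 x:[19,86/3] y:[50/3,25] z:[16,37] -> hit [19,25], descend [11, 25]
    N11 x:[19,74/3] y:[22,25] z:[24,37] -> hit [24,74/3], descend [5, 23]
      N5 x:[19,62/3] y:[73/3,25] z:[31,37] -> miss, prune
      N23 x:[23,74/3] y:[22,24] z:[24,33] -> hit [24,24] leaf, test {P17@t=24, P18(miss)}
    N25 x:[67/3,86/3] y:[50/3,62/3] z:[16,34] -> miss, prune

order=[0, 15, 24, 11, 5, 23, 25]  |boxes|=7  |leaves|=1  hit=P17

== RESULT ==
17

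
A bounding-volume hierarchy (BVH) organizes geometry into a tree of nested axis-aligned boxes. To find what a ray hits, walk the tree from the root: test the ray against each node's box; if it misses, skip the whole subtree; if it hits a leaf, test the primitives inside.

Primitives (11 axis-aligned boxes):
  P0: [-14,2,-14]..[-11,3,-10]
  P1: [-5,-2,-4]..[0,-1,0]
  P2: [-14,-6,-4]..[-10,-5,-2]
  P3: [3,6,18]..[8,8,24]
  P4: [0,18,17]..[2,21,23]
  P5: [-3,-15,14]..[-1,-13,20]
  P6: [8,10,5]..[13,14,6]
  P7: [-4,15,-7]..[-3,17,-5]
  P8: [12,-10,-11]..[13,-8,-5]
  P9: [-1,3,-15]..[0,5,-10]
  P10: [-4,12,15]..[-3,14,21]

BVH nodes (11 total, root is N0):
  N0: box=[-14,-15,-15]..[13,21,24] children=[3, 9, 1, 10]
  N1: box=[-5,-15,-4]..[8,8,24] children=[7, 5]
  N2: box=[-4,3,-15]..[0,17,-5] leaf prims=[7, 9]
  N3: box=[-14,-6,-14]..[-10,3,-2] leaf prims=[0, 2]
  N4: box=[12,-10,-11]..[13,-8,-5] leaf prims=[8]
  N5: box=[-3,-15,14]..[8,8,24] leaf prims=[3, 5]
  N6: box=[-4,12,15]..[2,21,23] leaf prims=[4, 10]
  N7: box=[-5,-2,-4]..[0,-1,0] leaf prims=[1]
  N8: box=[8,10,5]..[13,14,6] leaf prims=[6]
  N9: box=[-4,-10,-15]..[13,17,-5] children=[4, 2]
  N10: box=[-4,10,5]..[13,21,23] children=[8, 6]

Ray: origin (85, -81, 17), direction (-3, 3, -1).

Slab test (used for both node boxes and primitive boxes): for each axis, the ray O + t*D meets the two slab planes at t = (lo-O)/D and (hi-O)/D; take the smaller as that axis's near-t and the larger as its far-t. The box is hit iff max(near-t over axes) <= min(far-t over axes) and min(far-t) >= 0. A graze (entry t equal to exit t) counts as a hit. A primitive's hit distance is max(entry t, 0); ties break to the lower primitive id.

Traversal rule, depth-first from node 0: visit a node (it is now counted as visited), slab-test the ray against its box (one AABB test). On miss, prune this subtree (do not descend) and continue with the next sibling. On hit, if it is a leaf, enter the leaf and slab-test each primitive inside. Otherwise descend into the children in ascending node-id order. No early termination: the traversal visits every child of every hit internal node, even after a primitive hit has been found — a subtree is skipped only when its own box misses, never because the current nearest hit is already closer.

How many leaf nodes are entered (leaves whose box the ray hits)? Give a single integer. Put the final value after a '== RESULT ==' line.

Traverse from the root:
N0 x:[24,33] y:[22,34] z:[-7,32] -> hit [24,32], descend [1, 3, 9, 10]
  N1 x:[77/3,30] y:[22,89/3] z:[-7,21] -> miss, prune
  N3 x:[95/3,33] y:[25,28] z:[19,31] -> miss, prune
  N9 x:[24,89/3] y:[71/3,98/3] z:[22,32] -> hit [24,89/3], descend [2, 4]
    N2 x:[85/3,89/3] y:[28,98/3] z:[22,32] -> hit [85/3,89/3] leaf, test {P7(miss), P9@t=85/3}
    N4 x:[24,73/3] y:[71/3,73/3] z:[22,28] -> hit [24,73/3] leaf, test {P8@t=24}
  N10 x:[24,89/3] y:[91/3,34] z:[-6,12] -> miss, prune

7 AABB tests over nodes [0, 1, 3, 9, 2, 4, 10]; 2 leaves entered; closest P8.

== RESULT ==
2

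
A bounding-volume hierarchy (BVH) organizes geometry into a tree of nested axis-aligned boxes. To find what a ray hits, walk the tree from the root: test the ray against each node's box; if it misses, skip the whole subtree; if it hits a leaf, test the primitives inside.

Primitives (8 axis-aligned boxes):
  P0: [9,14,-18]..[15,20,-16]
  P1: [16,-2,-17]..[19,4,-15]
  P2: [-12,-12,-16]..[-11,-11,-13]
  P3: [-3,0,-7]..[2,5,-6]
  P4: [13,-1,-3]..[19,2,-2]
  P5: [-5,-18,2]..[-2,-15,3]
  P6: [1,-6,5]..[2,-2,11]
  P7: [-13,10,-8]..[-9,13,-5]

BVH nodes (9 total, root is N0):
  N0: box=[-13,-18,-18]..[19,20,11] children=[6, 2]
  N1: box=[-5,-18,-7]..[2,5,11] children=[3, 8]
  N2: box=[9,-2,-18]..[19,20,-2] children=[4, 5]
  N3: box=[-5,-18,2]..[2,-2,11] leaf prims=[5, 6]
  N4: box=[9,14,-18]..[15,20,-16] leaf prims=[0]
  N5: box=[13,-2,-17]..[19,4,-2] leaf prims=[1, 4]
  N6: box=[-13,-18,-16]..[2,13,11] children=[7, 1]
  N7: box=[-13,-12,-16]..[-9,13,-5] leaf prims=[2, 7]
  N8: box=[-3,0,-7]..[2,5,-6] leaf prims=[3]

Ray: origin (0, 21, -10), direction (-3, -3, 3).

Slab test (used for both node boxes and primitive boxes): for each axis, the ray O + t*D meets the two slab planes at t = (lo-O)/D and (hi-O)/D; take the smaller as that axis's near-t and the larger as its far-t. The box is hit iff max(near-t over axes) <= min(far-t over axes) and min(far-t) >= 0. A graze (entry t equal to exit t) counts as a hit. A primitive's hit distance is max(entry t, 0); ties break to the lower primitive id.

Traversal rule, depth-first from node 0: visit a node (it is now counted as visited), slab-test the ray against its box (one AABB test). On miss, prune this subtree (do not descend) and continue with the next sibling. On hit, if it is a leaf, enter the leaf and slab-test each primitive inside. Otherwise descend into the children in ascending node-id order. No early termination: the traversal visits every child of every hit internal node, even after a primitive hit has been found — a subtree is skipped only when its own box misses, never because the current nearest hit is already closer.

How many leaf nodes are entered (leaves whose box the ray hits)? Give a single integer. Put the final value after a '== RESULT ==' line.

Traverse from the root:
N0 x:[-19/3,13/3] y:[1/3,13] z:[-8/3,7] -> hit [1/3,13/3], descend [2, 6]
  N2 x:[-19/3,-3] y:[1/3,23/3] z:[-8/3,8/3] -> miss, prune
  N6 x:[-2/3,13/3] y:[8/3,13] z:[-2,7] -> hit [8/3,13/3], descend [1, 7]
    N1 x:[-2/3,5/3] y:[16/3,13] z:[1,7] -> miss, prune
    N7 x:[3,13/3] y:[8/3,11] z:[-2,5/3] -> miss, prune

order=[0, 2, 6, 1, 7]  |boxes|=5  |leaves|=0  hit=miss

== RESULT ==
0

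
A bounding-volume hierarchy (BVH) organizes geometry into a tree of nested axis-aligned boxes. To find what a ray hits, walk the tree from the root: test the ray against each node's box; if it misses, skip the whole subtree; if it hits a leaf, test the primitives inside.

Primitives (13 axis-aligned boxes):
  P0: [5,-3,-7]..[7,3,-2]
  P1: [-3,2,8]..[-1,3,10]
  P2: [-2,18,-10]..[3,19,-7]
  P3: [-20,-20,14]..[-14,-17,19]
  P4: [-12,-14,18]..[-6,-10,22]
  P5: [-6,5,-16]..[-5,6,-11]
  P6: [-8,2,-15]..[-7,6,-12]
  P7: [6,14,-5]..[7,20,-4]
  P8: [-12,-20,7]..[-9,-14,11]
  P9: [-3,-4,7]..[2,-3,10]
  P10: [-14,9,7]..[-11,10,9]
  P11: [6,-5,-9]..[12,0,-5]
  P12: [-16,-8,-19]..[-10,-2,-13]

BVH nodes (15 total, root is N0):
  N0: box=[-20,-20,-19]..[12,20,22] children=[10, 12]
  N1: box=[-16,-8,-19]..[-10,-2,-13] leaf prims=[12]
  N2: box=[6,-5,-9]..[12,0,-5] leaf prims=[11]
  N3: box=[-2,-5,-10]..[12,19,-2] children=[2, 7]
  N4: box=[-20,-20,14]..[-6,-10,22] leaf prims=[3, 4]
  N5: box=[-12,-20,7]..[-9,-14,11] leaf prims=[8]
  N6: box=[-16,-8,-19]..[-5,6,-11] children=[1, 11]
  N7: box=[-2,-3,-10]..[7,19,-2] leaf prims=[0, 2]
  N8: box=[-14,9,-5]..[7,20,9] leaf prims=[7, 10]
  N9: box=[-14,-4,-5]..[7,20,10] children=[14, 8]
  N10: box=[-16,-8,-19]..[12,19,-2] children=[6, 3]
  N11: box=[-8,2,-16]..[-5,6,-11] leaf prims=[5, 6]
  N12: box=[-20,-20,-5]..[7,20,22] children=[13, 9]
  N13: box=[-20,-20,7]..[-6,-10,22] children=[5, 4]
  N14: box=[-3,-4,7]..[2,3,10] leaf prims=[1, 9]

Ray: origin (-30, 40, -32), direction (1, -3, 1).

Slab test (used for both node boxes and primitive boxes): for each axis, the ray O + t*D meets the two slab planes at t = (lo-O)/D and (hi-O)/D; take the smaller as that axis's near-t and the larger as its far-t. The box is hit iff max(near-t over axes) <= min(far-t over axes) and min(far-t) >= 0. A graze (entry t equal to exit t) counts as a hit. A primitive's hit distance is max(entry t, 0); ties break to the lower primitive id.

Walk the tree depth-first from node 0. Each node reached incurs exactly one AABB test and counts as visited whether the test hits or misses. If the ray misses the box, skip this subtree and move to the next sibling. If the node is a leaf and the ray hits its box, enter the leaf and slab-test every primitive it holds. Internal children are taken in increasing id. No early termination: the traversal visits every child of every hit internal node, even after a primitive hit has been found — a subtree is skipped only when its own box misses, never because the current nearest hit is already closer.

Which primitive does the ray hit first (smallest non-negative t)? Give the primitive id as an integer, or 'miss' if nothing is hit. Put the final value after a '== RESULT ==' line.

Walk:
N0 x:[10,42] y:[20/3,20] z:[13,54] -> hit [13,20], descend [10, 12]
  N10 x:[14,42] y:[7,16] z:[13,30] -> hit [14,16], descend [3, 6]
    N3 x:[28,42] y:[7,15] z:[22,30] -> miss, prune
    N6 x:[14,25] y:[34/3,16] z:[13,21] -> hit [14,16], descend [1, 11]
      N1 x:[14,20] y:[14,16] z:[13,19] -> hit [14,16] leaf, test {P12@t=14}
      N11 x:[22,25] y:[34/3,38/3] z:[16,21] -> miss, prune
  N12 x:[10,37] y:[20/3,20] z:[27,54] -> miss, prune

order=[0, 10, 3, 6, 1, 11, 12]  |boxes|=7  |leaves|=1  hit=P12

== RESULT ==
12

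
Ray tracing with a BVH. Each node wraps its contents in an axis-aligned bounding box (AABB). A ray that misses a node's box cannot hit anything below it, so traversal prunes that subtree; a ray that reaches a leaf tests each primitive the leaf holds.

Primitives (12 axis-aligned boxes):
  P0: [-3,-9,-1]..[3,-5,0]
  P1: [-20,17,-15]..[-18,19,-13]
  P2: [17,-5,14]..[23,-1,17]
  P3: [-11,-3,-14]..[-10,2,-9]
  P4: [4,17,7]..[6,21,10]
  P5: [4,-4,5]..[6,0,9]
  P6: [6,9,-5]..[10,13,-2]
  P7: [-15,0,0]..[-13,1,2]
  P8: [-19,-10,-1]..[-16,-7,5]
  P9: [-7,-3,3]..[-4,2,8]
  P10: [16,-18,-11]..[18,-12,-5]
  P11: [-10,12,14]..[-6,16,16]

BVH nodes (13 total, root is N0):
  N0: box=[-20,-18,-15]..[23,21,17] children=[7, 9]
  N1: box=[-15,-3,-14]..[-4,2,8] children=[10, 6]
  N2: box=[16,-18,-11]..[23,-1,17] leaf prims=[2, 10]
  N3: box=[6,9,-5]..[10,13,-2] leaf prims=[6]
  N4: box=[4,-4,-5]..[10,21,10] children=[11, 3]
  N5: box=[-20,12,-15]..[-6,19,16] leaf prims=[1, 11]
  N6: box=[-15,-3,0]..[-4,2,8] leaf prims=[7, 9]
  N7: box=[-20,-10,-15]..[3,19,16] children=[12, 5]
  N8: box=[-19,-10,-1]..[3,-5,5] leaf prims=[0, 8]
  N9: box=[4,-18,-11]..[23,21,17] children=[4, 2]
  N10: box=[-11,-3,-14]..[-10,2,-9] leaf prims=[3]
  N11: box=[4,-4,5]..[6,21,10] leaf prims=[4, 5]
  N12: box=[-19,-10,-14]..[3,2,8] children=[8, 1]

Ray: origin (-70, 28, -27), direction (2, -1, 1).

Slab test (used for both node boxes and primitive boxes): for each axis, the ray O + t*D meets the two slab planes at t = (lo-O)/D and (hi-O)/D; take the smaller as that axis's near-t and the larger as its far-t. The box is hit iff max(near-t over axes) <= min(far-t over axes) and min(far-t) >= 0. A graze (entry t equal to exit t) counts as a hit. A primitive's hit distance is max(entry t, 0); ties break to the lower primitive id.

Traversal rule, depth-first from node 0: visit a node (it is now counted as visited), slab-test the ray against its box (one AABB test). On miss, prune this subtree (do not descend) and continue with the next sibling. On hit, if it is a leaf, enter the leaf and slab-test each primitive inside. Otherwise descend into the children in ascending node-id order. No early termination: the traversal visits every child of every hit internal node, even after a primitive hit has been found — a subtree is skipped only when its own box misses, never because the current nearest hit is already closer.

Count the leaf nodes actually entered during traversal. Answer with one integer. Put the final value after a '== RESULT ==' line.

Traverse from the root:
N0 x:[25,93/2] y:[7,46] z:[12,44] -> hit [25,44], descend [7, 9]
  N7 x:[25,73/2] y:[9,38] z:[12,43] -> hit [25,73/2], descend [5, 12]
    N5 x:[25,32] y:[9,16] z:[12,43] -> miss, prune
    N12 x:[51/2,73/2] y:[26,38] z:[13,35] -> hit [26,35], descend [1, 8]
      N1 x:[55/2,33] y:[26,31] z:[13,35] -> hit [55/2,31], descend [6, 10]
        N6 x:[55/2,33] y:[26,31] z:[27,35] -> hit [55/2,31] leaf, test {P7@t=55/2, P9(miss)}
        N10 x:[59/2,30] y:[26,31] z:[13,18] -> miss, prune
      N8 x:[51/2,73/2] y:[33,38] z:[26,32] -> miss, prune
  N9 x:[37,93/2] y:[7,46] z:[16,44] -> hit [37,44], descend [2, 4]
    N2 x:[43,93/2] y:[29,46] z:[16,44] -> hit [43,44] leaf, test {P2(miss), P10(miss)}
    N4 x:[37,40] y:[7,32] z:[22,37] -> miss, prune

order=[0, 7, 5, 12, 1, 6, 10, 8, 9, 2, 4]  |boxes|=11  |leaves|=2  hit=P7

== RESULT ==
2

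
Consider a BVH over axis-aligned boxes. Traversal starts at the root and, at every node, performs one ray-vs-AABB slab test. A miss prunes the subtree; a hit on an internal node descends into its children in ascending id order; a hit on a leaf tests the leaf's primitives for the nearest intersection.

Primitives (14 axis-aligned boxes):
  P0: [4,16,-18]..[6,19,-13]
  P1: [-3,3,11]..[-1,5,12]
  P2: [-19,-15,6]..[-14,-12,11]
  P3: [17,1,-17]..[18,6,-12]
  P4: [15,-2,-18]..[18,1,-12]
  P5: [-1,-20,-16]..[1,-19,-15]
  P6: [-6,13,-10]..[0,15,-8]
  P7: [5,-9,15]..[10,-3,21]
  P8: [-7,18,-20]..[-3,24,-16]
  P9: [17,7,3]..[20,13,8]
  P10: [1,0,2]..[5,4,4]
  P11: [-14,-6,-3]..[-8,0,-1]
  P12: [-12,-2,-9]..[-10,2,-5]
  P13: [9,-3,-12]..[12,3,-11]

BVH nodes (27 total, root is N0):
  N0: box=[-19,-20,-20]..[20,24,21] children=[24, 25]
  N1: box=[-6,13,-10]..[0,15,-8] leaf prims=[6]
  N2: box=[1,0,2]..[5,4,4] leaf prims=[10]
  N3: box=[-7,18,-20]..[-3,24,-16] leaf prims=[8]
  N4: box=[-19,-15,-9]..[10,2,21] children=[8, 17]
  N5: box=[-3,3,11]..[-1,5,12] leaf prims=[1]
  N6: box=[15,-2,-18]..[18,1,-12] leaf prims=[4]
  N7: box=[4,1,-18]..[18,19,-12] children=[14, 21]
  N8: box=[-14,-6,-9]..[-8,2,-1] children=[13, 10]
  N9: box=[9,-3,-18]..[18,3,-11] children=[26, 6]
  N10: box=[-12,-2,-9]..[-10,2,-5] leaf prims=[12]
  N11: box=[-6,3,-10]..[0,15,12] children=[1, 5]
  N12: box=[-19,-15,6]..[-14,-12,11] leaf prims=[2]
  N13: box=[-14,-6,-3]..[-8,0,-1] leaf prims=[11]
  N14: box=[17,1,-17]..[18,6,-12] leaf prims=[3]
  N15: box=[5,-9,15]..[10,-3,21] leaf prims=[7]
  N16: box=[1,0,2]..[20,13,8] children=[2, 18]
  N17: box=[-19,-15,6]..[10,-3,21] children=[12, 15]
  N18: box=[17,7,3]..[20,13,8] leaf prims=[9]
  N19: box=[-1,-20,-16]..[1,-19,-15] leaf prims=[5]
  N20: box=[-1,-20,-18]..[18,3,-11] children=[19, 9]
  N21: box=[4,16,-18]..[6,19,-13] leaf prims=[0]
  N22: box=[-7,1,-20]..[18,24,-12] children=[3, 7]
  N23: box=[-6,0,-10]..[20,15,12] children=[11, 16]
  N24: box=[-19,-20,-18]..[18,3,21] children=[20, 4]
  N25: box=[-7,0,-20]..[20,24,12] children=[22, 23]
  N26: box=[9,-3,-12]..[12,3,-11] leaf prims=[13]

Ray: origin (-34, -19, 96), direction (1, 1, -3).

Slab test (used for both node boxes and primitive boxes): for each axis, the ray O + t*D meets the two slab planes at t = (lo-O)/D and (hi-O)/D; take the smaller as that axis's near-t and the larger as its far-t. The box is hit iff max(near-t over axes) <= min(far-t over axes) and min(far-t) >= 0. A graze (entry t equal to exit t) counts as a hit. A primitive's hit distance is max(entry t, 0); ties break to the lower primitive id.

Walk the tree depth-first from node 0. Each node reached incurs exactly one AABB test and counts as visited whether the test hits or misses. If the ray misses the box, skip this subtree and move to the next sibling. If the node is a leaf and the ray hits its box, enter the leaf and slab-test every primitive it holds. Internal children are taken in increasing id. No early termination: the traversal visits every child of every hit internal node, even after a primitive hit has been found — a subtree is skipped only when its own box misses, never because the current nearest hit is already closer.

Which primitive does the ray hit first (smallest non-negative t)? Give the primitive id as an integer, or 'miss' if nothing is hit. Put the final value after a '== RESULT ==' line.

Walk:
N0 x:[15,54] y:[-1,43] z:[25,116/3] -> hit [25,116/3], descend [24, 25]
  N24 x:[15,52] y:[-1,22] z:[25,38] -> miss, prune
  N25 x:[27,54] y:[19,43] z:[28,116/3] -> hit [28,116/3], descend [22, 23]
    N22 x:[27,52] y:[20,43] z:[36,116/3] -> hit [36,116/3], descend [3, 7]
      N3 x:[27,31] y:[37,43] z:[112/3,116/3] -> miss, prune
      N7 x:[38,52] y:[20,38] z:[36,38] -> hit [38,38], descend [14, 21]
        N14 x:[51,52] y:[20,25] z:[36,113/3] -> miss, prune
        N21 x:[38,40] y:[35,38] z:[109/3,38] -> hit [38,38] leaf, test {P0@t=38}
    N23 x:[28,54] y:[19,34] z:[28,106/3] -> hit [28,34], descend [11, 16]
      N11 x:[28,34] y:[22,34] z:[28,106/3] -> hit [28,34], descend [1, 5]
        N1 x:[28,34] y:[32,34] z:[104/3,106/3] -> miss, prune
        N5 x:[31,33] y:[22,24] z:[28,85/3] -> miss, prune
      N16 x:[35,54] y:[19,32] z:[88/3,94/3] -> miss, prune

order=[0, 24, 25, 22, 3, 7, 14, 21, 23, 11, 1, 5, 16]  |boxes|=13  |leaves|=1  hit=P0

== RESULT ==
0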